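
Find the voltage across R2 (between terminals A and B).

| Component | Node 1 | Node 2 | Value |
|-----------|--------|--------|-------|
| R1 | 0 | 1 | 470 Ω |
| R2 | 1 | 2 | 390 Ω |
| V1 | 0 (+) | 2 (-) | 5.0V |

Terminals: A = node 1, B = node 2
R1 and R2 are in series across V1 (node 0 → node 1 → node 2), and the output A–B is taken across R2, so this is a voltage divider.
Series current: I = V1/(R1 + R2) = 5/(470 + 390) = 5/860 = 0.005814 A
V_R2 = I × R2 = V1 × R2/(R1 + R2) = 5 × 390/860 = 2.267 V

Final answer: 2.267 V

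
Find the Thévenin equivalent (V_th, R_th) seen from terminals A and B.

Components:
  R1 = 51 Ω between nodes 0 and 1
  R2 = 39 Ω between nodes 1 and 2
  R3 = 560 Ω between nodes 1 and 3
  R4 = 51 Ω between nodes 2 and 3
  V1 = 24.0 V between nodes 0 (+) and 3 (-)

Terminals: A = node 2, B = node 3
Step 1 — V_th is the open-circuit voltage V_A - V_B (nothing connected across the terminals).
Nodal analysis, taking node 3 as the 0 V reference.
Source V1 fixes V_0 = 24 V.
KCL at each unknown node (sum of currents leaving = 0; resistances in Ω):
  Node 1: (V_1 - 24)/51 + (V_1 - V_2)/39 + (V_1 - 0)/560 = 0
  Node 2: (V_2 - V_1)/39 + (V_2 - 0)/51 = 0
Collecting terms (coefficients in siemens):
  0.04703·V_1 - 0.02564·V_2 = 0.4706
  0.04525·V_2 - 0.02564·V_1 = 0
Determinant D = (0.04703)(0.04525) - (-0.02564)(-0.02564) = 0.001471
V_1 = [(0.4706)(0.04525) - (-0.02564)(0)]/D = 14.48 V
V_2 = [(0.04703)(0) - (0.4706)(-0.02564)]/D = 8.204 V
V_th = V_2 - V_3 = 8.204 - 0 = 8.204 V
Step 2 — R_th: zero the source — replace V1 by a short circuit (node 3 merges into node 0) — and find the resistance seen between A (node 2) and B (node 0).
Reduce the network between node 2 (A) and node 0 (B) by series/parallel combination:
  Rp1 = R1 ‖ R3 (parallel, both between nodes 0 and 1) = 1/(1/51 + 1/560) = 46.74 Ω
  Rs1 = R2 + Rp1 (series, joined only at node 1) = 39 + 46.74 = 85.74 Ω
  Rp2 = R4 ‖ Rs1 (parallel, both between nodes 0 and 2) = 1/(1/51 + 1/85.74) = 31.98 Ω
R_th = 31.98 Ω

Final answer: V_th = 8.204 V, R_th = 31.98 Ω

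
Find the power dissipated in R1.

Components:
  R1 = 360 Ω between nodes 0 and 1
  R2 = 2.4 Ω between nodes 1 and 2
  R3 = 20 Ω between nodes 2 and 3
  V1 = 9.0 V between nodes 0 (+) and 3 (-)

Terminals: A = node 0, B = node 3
Nodal analysis, taking node 3 as the 0 V reference.
Source V1 fixes V_0 = 9 V.
KCL at each unknown node (sum of currents leaving = 0; resistances in Ω):
  Node 1: (V_1 - 9)/360 + (V_1 - V_2)/2.4 = 0
  Node 2: (V_2 - V_1)/2.4 + (V_2 - 0)/20 = 0
Collecting terms (coefficients in siemens):
  0.4194·V_1 - 0.4167·V_2 = 0.025
  0.4667·V_2 - 0.4167·V_1 = 0
Determinant D = (0.4194)(0.4667) - (-0.4167)(-0.4167) = 0.02213
V_1 = [(0.025)(0.4667) - (-0.4167)(0)]/D = 0.5272 V
V_2 = [(0.4194)(0) - (0.025)(-0.4167)]/D = 0.4707 V
I_R1 = (V_0 - V_1)/R1 = (9 - 0.5272)/360 = 0.02354 A
P_R1 = I_R1² × R1 = (0.02354)² × 360 = 0.1994 W

Final answer: 0.1994 W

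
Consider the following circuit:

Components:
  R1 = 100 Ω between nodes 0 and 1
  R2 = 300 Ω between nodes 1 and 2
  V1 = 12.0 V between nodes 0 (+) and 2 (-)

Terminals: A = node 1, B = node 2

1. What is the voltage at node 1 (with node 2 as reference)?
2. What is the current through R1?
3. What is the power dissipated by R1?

Nodal analysis, taking node 2 as the 0 V reference.
Source V1 fixes V_0 = 12 V.
KCL at each unknown node (sum of currents leaving = 0; resistances in Ω):
  Node 1: (V_1 - 12)/100 + (V_1 - 0)/300 = 0
Collecting terms: 0.01333 × V_1 = 0.12  =>  V_1 = 9 V
Part 1:
  Read off the nodal solution: V_1 = 9 V
Part 2:
  I_R1 = (V_0 - V_1)/R1 = (12 - 9)/100 = 0.03 A
  Magnitude: I_R1 = 0.03 A
Part 3:
  I_R1 = (V_0 - V_1)/R1 = (12 - 9)/100 = 0.03 A
  P_R1 = I_R1² × R1 = (0.03)² × 100 = 0.09 W

Final answers:
1. V_1 = 9 V
2. I_R1 = 0.03 A
3. P_R1 = 0.09 W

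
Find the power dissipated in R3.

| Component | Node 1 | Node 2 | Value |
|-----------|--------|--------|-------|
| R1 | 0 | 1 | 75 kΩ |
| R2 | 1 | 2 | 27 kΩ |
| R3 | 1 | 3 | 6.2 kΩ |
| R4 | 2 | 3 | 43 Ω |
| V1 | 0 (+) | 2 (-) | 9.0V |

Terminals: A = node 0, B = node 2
Nodal analysis, taking node 2 as the 0 V reference.
Source V1 fixes V_0 = 9 V.
KCL at each unknown node (sum of currents leaving = 0; resistances in Ω):
  Node 1: (V_1 - 9)/75000 + (V_1 - 0)/27000 + (V_1 - V_3)/6200 = 0
  Node 3: (V_3 - V_1)/6200 + (V_3 - 0)/43 = 0
Collecting terms (coefficients in siemens):
  0.0002117·V_1 - 0.0001613·V_3 = 0.00012
  0.02342·V_3 - 0.0001613·V_1 = 0
Determinant D = (0.0002117)(0.02342) - (-0.0001613)(-0.0001613) = 0.00000493
V_1 = [(0.00012)(0.02342) - (-0.0001613)(0)]/D = 0.5699 V
V_3 = [(0.0002117)(0) - (0.00012)(-0.0001613)]/D = 0.003926 V
I_R3 = (V_1 - V_3)/R3 = (0.5699 - 0.003926)/6200 = 0.00009129 A
P_R3 = I_R3² × R3 = (0.00009129)² × 6200 = 0.00005167 W

Final answer: 5.167e-05 W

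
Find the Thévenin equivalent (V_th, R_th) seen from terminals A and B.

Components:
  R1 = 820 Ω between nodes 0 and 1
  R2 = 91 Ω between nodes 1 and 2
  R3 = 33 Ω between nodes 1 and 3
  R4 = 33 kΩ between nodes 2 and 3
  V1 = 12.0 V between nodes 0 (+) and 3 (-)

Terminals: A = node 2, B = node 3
Step 1 — V_th is the open-circuit voltage V_A - V_B (nothing connected across the terminals).
Nodal analysis, taking node 3 as the 0 V reference.
Source V1 fixes V_0 = 12 V.
KCL at each unknown node (sum of currents leaving = 0; resistances in Ω):
  Node 1: (V_1 - 12)/820 + (V_1 - V_2)/91 + (V_1 - 0)/33 = 0
  Node 2: (V_2 - V_1)/91 + (V_2 - 0)/33000 = 0
Collecting terms (coefficients in siemens):
  0.04251·V_1 - 0.01099·V_2 = 0.01463
  0.01102·V_2 - 0.01099·V_1 = 0
Determinant D = (0.04251)(0.01102) - (-0.01099)(-0.01099) = 0.0003477
V_1 = [(0.01463)(0.01102) - (-0.01099)(0)]/D = 0.4638 V
V_2 = [(0.04251)(0) - (0.01463)(-0.01099)]/D = 0.4625 V
V_th = V_2 - V_3 = 0.4625 - 0 = 0.4625 V
Step 2 — R_th: zero the source — replace V1 by a short circuit (node 3 merges into node 0) — and find the resistance seen between A (node 2) and B (node 0).
Reduce the network between node 2 (A) and node 0 (B) by series/parallel combination:
  Rp1 = R1 ‖ R3 (parallel, both between nodes 0 and 1) = 1/(1/820 + 1/33) = 31.72 Ω
  Rs1 = R2 + Rp1 (series, joined only at node 1) = 91 + 31.72 = 122.7 Ω
  Rp2 = R4 ‖ Rs1 (parallel, both between nodes 0 and 2) = 1/(1/33000 + 1/122.7) = 122.3 Ω
R_th = 122.3 Ω

Final answer: V_th = 0.4625 V, R_th = 122.3 Ω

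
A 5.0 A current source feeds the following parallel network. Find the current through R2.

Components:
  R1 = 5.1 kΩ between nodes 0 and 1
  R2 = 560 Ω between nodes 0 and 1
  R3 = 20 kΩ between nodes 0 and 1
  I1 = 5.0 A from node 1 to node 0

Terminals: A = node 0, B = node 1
All resistors sit directly between nodes 0 and 1, so they are in parallel and share one voltage V; the full source current 5 A splits among them.
1/R_par = 1/5100 + 1/560 + 1/20000 = 0.002032 S  =>  R_par = 492.2 Ω
V = I × R_par = 5 × 492.2 = 2461 V
I_R2 = V/R2 = 2461/560 = 4.394 A

Final answer: 4.394 A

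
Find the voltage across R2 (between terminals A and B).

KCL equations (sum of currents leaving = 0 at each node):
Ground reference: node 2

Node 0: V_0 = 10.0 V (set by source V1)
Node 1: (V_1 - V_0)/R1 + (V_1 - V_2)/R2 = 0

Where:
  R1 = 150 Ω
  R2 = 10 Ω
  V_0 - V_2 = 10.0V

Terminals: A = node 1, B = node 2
R1 and R2 are in series across V1 (node 0 → node 1 → node 2), and the output A–B is taken across R2, so this is a voltage divider.
Series current: I = V1/(R1 + R2) = 10/(150 + 10) = 10/160 = 0.0625 A
V_R2 = I × R2 = V1 × R2/(R1 + R2) = 10 × 10/160 = 0.625 V

Final answer: 0.625 V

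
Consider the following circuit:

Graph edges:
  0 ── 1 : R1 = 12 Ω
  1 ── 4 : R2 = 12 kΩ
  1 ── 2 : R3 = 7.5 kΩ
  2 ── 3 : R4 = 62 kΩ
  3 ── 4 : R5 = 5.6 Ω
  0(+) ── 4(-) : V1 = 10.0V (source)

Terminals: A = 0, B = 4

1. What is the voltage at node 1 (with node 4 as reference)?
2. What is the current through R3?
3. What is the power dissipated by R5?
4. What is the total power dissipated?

Nodal analysis, taking node 4 as the 0 V reference.
Source V1 fixes V_0 = 10 V.
KCL at each unknown node (sum of currents leaving = 0; resistances in Ω):
  Node 1: (V_1 - 10)/12 + (V_1 - 0)/12000 + (V_1 - V_2)/7500 = 0
  Node 2: (V_2 - V_1)/7500 + (V_2 - V_3)/62000 = 0
  Node 3: (V_3 - V_2)/62000 + (V_3 - 0)/5.6 = 0
Collecting terms (coefficients in siemens):
  0.08355·V_1 - 0.0001333·V_2 = 0.8333
  0.0001495·V_2 - 0.0001333·V_1 - 0.00001613·V_3 = 0
  0.1786·V_3 - 0.00001613·V_2 = 0
Solving these 3 simultaneous equations (Gaussian elimination) gives:
  V_1 = 9.988 V, V_2 = 8.911 V, V_3 = 0.0008047 V
Part 1:
  Read off the nodal solution: V_1 = 9.988 V
Part 2:
  I_R3 = (V_1 - V_2)/R3 = (9.988 - 8.911)/7500 = 0.0001437 A
  Magnitude: I_R3 = 0.0001437 A
Part 3:
  I_R5 = (V_3 - V_4)/R5 = (0.0008047 - 0)/5.6 = 0.0001437 A
  P_R5 = I_R5² × R5 = (0.0001437)² × 5.6 = 0.0000001156 W
Part 4:
  Power in each resistor, P = (ΔV)²/R:
    P_R1 = (10 - 9.988)²/12 = 0.00001143 W
    P_R2 = (9.988 - 0)²/12000 = 0.008314 W
    P_R3 = (9.988 - 8.911)²/7500 = 0.0001549 W
    P_R4 = (8.911 - 0.0008047)²/62000 = 0.00128 W
    P_R5 = (0.0008047 - 0)²/5.6 = 0.0000001156 W
  P_total = P_R1 + P_R2 + P_R3 + P_R4 + P_R5 = 0.009761 W

Final answers:
1. V_1 = 9.988 V
2. I_R3 = 0.0001437 A
3. P_R5 = 1.156e-07 W
4. P_total = 0.009761 W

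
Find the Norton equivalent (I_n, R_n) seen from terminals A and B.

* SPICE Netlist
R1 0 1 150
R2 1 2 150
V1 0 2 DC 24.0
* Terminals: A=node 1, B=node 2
Find the Thévenin equivalent first; then I_n = V_th/R_th and R_n = R_th.
Step 1 — V_th is the open-circuit voltage V_A - V_B (nothing connected across the terminals).
Nodal analysis, taking node 2 as the 0 V reference.
Source V1 fixes V_0 = 24 V.
KCL at each unknown node (sum of currents leaving = 0; resistances in Ω):
  Node 1: (V_1 - 24)/150 + (V_1 - 0)/150 = 0
Collecting terms: 0.01333 × V_1 = 0.16  =>  V_1 = 12 V
V_th = V_1 - V_2 = 12 - 0 = 12 V
Step 2 — R_th: zero the source — replace V1 by a short circuit (node 2 merges into node 0) — and find the resistance seen between A (node 1) and B (node 0).
Reduce the network between node 1 (A) and node 0 (B) by series/parallel combination:
  Rp1 = R1 ‖ R2 (parallel, both between nodes 0 and 1) = 1/(1/150 + 1/150) = 75 Ω
R_th = 75 Ω
I_n = V_th/R_th = 12/75 = 0.16 A, and R_n = R_th = 75 Ω

Final answer: I_n = 0.16 A, R_n = 75 Ω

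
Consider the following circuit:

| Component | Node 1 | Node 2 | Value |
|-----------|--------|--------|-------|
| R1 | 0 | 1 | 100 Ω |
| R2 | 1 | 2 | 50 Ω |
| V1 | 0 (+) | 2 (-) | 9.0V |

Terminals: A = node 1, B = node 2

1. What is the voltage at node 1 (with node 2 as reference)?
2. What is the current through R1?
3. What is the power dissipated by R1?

Nodal analysis, taking node 2 as the 0 V reference.
Source V1 fixes V_0 = 9 V.
KCL at each unknown node (sum of currents leaving = 0; resistances in Ω):
  Node 1: (V_1 - 9)/100 + (V_1 - 0)/50 = 0
Collecting terms: 0.03 × V_1 = 0.09  =>  V_1 = 3 V
Part 1:
  Read off the nodal solution: V_1 = 3 V
Part 2:
  I_R1 = (V_0 - V_1)/R1 = (9 - 3)/100 = 0.06 A
  Magnitude: I_R1 = 0.06 A
Part 3:
  I_R1 = (V_0 - V_1)/R1 = (9 - 3)/100 = 0.06 A
  P_R1 = I_R1² × R1 = (0.06)² × 100 = 0.36 W

Final answers:
1. V_1 = 3 V
2. I_R1 = 0.06 A
3. P_R1 = 0.36 W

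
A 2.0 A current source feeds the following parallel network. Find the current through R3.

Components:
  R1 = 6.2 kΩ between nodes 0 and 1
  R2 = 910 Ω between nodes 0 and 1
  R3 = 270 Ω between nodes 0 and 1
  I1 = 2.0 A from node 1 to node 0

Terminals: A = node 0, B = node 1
All resistors sit directly between nodes 0 and 1, so they are in parallel and share one voltage V; the full source current 2 A splits among them.
1/R_par = 1/6200 + 1/910 + 1/270 = 0.004964 S  =>  R_par = 201.5 Ω
V = I × R_par = 2 × 201.5 = 402.9 V
I_R3 = V/R3 = 402.9/270 = 1.492 A

Final answer: 1.492 A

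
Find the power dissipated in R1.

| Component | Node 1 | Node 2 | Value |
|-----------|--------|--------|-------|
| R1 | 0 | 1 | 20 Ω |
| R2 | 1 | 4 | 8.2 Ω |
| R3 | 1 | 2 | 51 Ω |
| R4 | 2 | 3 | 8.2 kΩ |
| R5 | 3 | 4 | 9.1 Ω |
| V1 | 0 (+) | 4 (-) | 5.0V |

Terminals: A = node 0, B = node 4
Nodal analysis, taking node 4 as the 0 V reference.
Source V1 fixes V_0 = 5 V.
KCL at each unknown node (sum of currents leaving = 0; resistances in Ω):
  Node 1: (V_1 - 5)/20 + (V_1 - 0)/8.2 + (V_1 - V_2)/51 = 0
  Node 2: (V_2 - V_1)/51 + (V_2 - V_3)/8200 = 0
  Node 3: (V_3 - V_2)/8200 + (V_3 - 0)/9.1 = 0
Collecting terms (coefficients in siemens):
  0.1916·V_1 - 0.01961·V_2 = 0.25
  0.01973·V_2 - 0.01961·V_1 - 0.000122·V_3 = 0
  0.11·V_3 - 0.000122·V_2 = 0
Solving these 3 simultaneous equations (Gaussian elimination) gives:
  V_1 = 1.453 V, V_2 = 1.444 V, V_3 = 0.001601 V
I_R1 = (V_0 - V_1)/R1 = (5 - 1.453)/20 = 0.1774 A
P_R1 = I_R1² × R1 = (0.1774)² × 20 = 0.6291 W

Final answer: 0.6291 W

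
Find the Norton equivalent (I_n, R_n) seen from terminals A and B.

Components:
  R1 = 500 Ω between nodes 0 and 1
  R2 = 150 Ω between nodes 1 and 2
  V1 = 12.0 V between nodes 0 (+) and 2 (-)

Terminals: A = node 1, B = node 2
Find the Thévenin equivalent first; then I_n = V_th/R_th and R_n = R_th.
Step 1 — V_th is the open-circuit voltage V_A - V_B (nothing connected across the terminals).
Nodal analysis, taking node 2 as the 0 V reference.
Source V1 fixes V_0 = 12 V.
KCL at each unknown node (sum of currents leaving = 0; resistances in Ω):
  Node 1: (V_1 - 12)/500 + (V_1 - 0)/150 = 0
Collecting terms: 0.008667 × V_1 = 0.024  =>  V_1 = 2.769 V
V_th = V_1 - V_2 = 2.769 - 0 = 2.769 V
Step 2 — R_th: zero the source — replace V1 by a short circuit (node 2 merges into node 0) — and find the resistance seen between A (node 1) and B (node 0).
Reduce the network between node 1 (A) and node 0 (B) by series/parallel combination:
  Rp1 = R1 ‖ R2 (parallel, both between nodes 0 and 1) = 1/(1/500 + 1/150) = 115.4 Ω
R_th = 115.4 Ω
I_n = V_th/R_th = 2.769/115.4 = 0.024 A, and R_n = R_th = 115.4 Ω

Final answer: I_n = 0.024 A, R_n = 115.4 Ω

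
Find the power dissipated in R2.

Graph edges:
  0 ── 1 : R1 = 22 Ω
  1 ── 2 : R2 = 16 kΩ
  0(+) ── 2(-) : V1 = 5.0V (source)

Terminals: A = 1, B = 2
Nodal analysis, taking node 2 as the 0 V reference.
Source V1 fixes V_0 = 5 V.
KCL at each unknown node (sum of currents leaving = 0; resistances in Ω):
  Node 1: (V_1 - 5)/22 + (V_1 - 0)/16000 = 0
Collecting terms: 0.04552 × V_1 = 0.2273  =>  V_1 = 4.993 V
I_R2 = (V_1 - V_2)/R2 = (4.993 - 0)/16000 = 0.0003121 A
P_R2 = I_R2² × R2 = (0.0003121)² × 16000 = 0.001558 W

Final answer: 0.001558 W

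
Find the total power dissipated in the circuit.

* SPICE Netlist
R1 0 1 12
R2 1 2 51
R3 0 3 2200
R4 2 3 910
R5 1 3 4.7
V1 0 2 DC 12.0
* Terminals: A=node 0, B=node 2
Nodal analysis, taking node 2 as the 0 V reference.
Source V1 fixes V_0 = 12 V.
KCL at each unknown node (sum of currents leaving = 0; resistances in Ω):
  Node 1: (V_1 - 12)/12 + (V_1 - 0)/51 + (V_1 - V_3)/4.7 = 0
  Node 3: (V_3 - 12)/2200 + (V_3 - 0)/910 + (V_3 - V_1)/4.7 = 0
Collecting terms (coefficients in siemens):
  0.3157·V_1 - 0.2128·V_3 = 1
  0.2143·V_3 - 0.2128·V_1 = 0.005455
Determinant D = (0.3157)(0.2143) - (-0.2128)(-0.2128) = 0.02239
V_1 = [(1)(0.2143) - (-0.2128)(0.005455)]/D = 9.623 V
V_3 = [(0.3157)(0.005455) - (1)(-0.2128)]/D = 9.578 V
Power in each resistor, P = (ΔV)²/R:
  P_R1 = (12 - 9.623)²/12 = 0.471 W
  P_R2 = (9.623 - 0)²/51 = 1.816 W
  P_R3 = (12 - 9.578)²/2200 = 0.002665 W
  P_R4 = (0 - 9.578)²/910 = 0.1008 W
  P_R5 = (9.623 - 9.578)²/4.7 = 0.0004175 W
P_total = P_R1 + P_R2 + P_R3 + P_R4 + P_R5 = 2.39 W

Final answer: 2.39 W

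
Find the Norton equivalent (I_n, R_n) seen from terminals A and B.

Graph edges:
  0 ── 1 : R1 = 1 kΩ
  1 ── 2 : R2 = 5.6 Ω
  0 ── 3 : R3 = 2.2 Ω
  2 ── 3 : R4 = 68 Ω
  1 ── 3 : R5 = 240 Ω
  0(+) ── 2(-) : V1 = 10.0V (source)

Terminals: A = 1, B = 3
Find the Thévenin equivalent first; then I_n = V_th/R_th and R_n = R_th.
Step 1 — V_th is the open-circuit voltage V_A - V_B (nothing connected across the terminals).
Nodal analysis, taking node 2 as the 0 V reference.
Source V1 fixes V_0 = 10 V.
KCL at each unknown node (sum of currents leaving = 0; resistances in Ω):
  Node 1: (V_1 - 10)/1000 + (V_1 - 0)/5.6 + (V_1 - V_3)/240 = 0
  Node 3: (V_3 - 10)/2.2 + (V_3 - 0)/68 + (V_3 - V_1)/240 = 0
Collecting terms (coefficients in siemens):
  0.1837·V_1 - 0.004167·V_3 = 0.01
  0.4734·V_3 - 0.004167·V_1 = 4.545
Determinant D = (0.1837)(0.4734) - (-0.004167)(-0.004167) = 0.08697
V_1 = [(0.01)(0.4734) - (-0.004167)(4.545)]/D = 0.2722 V
V_3 = [(0.1837)(4.545) - (0.01)(-0.004167)]/D = 9.604 V
V_th = V_1 - V_3 = 0.2722 - 9.604 = -9.332 V
Step 2 — R_th: zero the source — replace V1 by a short circuit (node 2 merges into node 0) — and find the resistance seen between A (node 1) and B (node 3).
Reduce the network between node 1 (A) and node 3 (B) by series/parallel combination:
  Rp1 = R1 ‖ R2 (parallel, both between nodes 0 and 1) = 1/(1/1000 + 1/5.6) = 5.569 Ω
  Rp2 = R3 ‖ R4 (parallel, both between nodes 0 and 3) = 1/(1/2.2 + 1/68) = 2.131 Ω
  Rs1 = Rp1 + Rp2 (series, joined only at node 0) = 5.569 + 2.131 = 7.7 Ω
  Rp3 = R5 ‖ Rs1 (parallel, both between nodes 1 and 3) = 1/(1/240 + 1/7.7) = 7.461 Ω
R_th = 7.461 Ω
I_n = V_th/R_th = -9.332/7.461 = -1.251 A, and R_n = R_th = 7.461 Ω

Final answer: I_n = -1.251 A, R_n = 7.461 Ω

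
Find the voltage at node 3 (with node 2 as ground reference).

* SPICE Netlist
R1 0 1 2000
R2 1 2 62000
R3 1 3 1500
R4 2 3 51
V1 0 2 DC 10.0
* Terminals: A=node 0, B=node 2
Nodal analysis, taking node 2 as the 0 V reference.
Source V1 fixes V_0 = 10 V.
KCL at each unknown node (sum of currents leaving = 0; resistances in Ω):
  Node 1: (V_1 - 10)/2000 + (V_1 - 0)/62000 + (V_1 - V_3)/1500 = 0
  Node 3: (V_3 - V_1)/1500 + (V_3 - 0)/51 = 0
Collecting terms (coefficients in siemens):
  0.001183·V_1 - 0.0006667·V_3 = 0.005
  0.02027·V_3 - 0.0006667·V_1 = 0
Determinant D = (0.001183)(0.02027) - (-0.0006667)(-0.0006667) = 0.00002354
V_1 = [(0.005)(0.02027) - (-0.0006667)(0)]/D = 4.307 V
V_3 = [(0.001183)(0) - (0.005)(-0.0006667)]/D = 0.1416 V
The requested potential is V_3 = 0.1416 V.

Final answer: V_3 = 0.1416 V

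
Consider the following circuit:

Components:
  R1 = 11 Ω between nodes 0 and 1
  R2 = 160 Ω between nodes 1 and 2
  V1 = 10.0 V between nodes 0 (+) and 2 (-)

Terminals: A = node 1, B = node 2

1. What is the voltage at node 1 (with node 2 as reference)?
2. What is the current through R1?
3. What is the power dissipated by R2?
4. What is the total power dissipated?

Nodal analysis, taking node 2 as the 0 V reference.
Source V1 fixes V_0 = 10 V.
KCL at each unknown node (sum of currents leaving = 0; resistances in Ω):
  Node 1: (V_1 - 10)/11 + (V_1 - 0)/160 = 0
Collecting terms: 0.09716 × V_1 = 0.9091  =>  V_1 = 9.357 V
Part 1:
  Read off the nodal solution: V_1 = 9.357 V
Part 2:
  I_R1 = (V_0 - V_1)/R1 = (10 - 9.357)/11 = 0.05848 A
  Magnitude: I_R1 = 0.05848 A
Part 3:
  I_R2 = (V_1 - V_2)/R2 = (9.357 - 0)/160 = 0.05848 A
  P_R2 = I_R2² × R2 = (0.05848)² × 160 = 0.5472 W
Part 4:
  Power in each resistor, P = (ΔV)²/R:
    P_R1 = (10 - 9.357)²/11 = 0.03762 W
    P_R2 = (9.357 - 0)²/160 = 0.5472 W
  P_total = P_R1 + P_R2 = 0.5848 W

Final answers:
1. V_1 = 9.357 V
2. I_R1 = 0.05848 A
3. P_R2 = 0.5472 W
4. P_total = 0.5848 W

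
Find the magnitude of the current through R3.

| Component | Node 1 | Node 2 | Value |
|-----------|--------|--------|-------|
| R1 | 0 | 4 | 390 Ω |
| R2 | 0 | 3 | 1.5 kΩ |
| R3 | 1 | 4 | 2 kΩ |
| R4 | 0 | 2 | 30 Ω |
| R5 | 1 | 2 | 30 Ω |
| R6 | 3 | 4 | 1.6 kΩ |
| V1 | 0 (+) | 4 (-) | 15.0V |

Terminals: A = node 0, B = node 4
Nodal analysis, taking node 4 as the 0 V reference.
Source V1 fixes V_0 = 15 V.
KCL at each unknown node (sum of currents leaving = 0; resistances in Ω):
  Node 1: (V_1 - 0)/2000 + (V_1 - V_2)/30 = 0
  Node 2: (V_2 - 15)/30 + (V_2 - V_1)/30 = 0
  Node 3: (V_3 - 15)/1500 + (V_3 - 0)/1600 = 0
Collecting terms (coefficients in siemens):
  0.03383·V_1 - 0.03333·V_2 = 0
  0.06667·V_2 - 0.03333·V_1 = 0.5
  0.001292·V_3 = 0.01
Solving these 3 simultaneous equations (Gaussian elimination) gives:
  V_1 = 14.56 V, V_2 = 14.78 V, V_3 = 7.742 V
I_R3 = (V_1 - V_4)/R3 = (14.56 - 0)/2000 = 0.007282 A
|I_R3| = 0.007282 A

Final answer: |I_R3| = 0.007282 A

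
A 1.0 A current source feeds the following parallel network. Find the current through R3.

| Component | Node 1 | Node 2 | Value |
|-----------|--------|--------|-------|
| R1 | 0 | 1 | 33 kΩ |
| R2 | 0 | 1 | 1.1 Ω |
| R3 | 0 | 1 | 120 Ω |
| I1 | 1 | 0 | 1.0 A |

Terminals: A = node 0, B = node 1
All resistors sit directly between nodes 0 and 1, so they are in parallel and share one voltage V; the full source current 1 A splits among them.
1/R_par = 1/33000 + 1/1.1 + 1/120 = 0.9175 S  =>  R_par = 1.09 Ω
V = I × R_par = 1 × 1.09 = 1.09 V
I_R3 = V/R3 = 1.09/120 = 0.009083 A

Final answer: 0.009083 A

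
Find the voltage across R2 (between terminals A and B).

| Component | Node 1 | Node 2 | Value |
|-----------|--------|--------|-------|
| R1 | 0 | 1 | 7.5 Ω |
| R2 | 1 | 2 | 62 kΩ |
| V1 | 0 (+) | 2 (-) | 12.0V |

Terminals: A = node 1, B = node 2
R1 and R2 are in series across V1 (node 0 → node 1 → node 2), and the output A–B is taken across R2, so this is a voltage divider.
Series current: I = V1/(R1 + R2) = 12/(7.5 + 62000) = 12/62010 = 0.0001935 A
V_R2 = I × R2 = V1 × R2/(R1 + R2) = 12 × 62000/62010 = 12 V

Final answer: 12 V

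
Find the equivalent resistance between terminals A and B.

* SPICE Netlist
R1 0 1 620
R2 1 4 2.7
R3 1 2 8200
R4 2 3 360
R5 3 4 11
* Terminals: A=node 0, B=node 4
Reduce the network between node 0 (A) and node 4 (B) by series/parallel combination:
  Rs1 = R3 + R4 (series, joined only at node 2) = 8200 + 360 = 8560 Ω
  Rs2 = R5 + Rs1 (series, joined only at node 3) = 11 + 8560 = 8571 Ω
  Rp1 = R2 ‖ Rs2 (parallel, both between nodes 1 and 4) = 1/(1/2.7 + 1/8571) = 2.699 Ω
  Rs3 = R1 + Rp1 (series, joined only at node 1) = 620 + 2.699 = 622.7 Ω
R_eq = 622.7 Ω

Final answer: 622.7 Ω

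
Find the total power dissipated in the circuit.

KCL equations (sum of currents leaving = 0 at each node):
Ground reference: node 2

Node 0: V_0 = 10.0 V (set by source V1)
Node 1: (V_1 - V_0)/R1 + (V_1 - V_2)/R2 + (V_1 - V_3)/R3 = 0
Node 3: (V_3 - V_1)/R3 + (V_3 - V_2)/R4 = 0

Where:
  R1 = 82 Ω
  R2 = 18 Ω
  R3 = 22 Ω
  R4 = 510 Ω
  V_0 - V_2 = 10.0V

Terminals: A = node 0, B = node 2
Nodal analysis, taking node 2 as the 0 V reference.
Source V1 fixes V_0 = 10 V.
KCL at each unknown node (sum of currents leaving = 0; resistances in Ω):
  Node 1: (V_1 - 10)/82 + (V_1 - 0)/18 + (V_1 - V_3)/22 = 0
  Node 3: (V_3 - V_1)/22 + (V_3 - 0)/510 = 0
Collecting terms (coefficients in siemens):
  0.1132·V_1 - 0.04545·V_3 = 0.122
  0.04742·V_3 - 0.04545·V_1 = 0
Determinant D = (0.1132)(0.04742) - (-0.04545)(-0.04545) = 0.003302
V_1 = [(0.122)(0.04742) - (-0.04545)(0)]/D = 1.751 V
V_3 = [(0.1132)(0) - (0.122)(-0.04545)]/D = 1.679 V
Power in each resistor, P = (ΔV)²/R:
  P_R1 = (10 - 1.751)²/82 = 0.8297 W
  P_R2 = (1.751 - 0)²/18 = 0.1704 W
  P_R3 = (1.751 - 1.679)²/22 = 0.0002384 W
  P_R4 = (0 - 1.679)²/510 = 0.005527 W
P_total = P_R1 + P_R2 + P_R3 + P_R4 = 1.006 W

Final answer: 1.006 W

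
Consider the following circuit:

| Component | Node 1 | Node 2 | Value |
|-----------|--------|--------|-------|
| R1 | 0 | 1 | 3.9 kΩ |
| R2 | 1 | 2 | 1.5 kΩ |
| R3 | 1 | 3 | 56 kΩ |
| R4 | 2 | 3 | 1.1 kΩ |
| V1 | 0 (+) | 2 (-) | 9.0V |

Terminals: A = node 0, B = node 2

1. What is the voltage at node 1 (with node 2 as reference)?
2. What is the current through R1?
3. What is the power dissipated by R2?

Nodal analysis, taking node 2 as the 0 V reference.
Source V1 fixes V_0 = 9 V.
KCL at each unknown node (sum of currents leaving = 0; resistances in Ω):
  Node 1: (V_1 - 9)/3900 + (V_1 - 0)/1500 + (V_1 - V_3)/56000 = 0
  Node 3: (V_3 - V_1)/56000 + (V_3 - 0)/1100 = 0
Collecting terms (coefficients in siemens):
  0.0009409·V_1 - 0.00001786·V_3 = 0.002308
  0.0009269·V_3 - 0.00001786·V_1 = 0
Determinant D = (0.0009409)(0.0009269) - (-0.00001786)(-0.00001786) = 0.0000008719
V_1 = [(0.002308)(0.0009269) - (-0.00001786)(0)]/D = 2.453 V
V_3 = [(0.0009409)(0) - (0.002308)(-0.00001786)]/D = 0.04726 V
Part 1:
  Read off the nodal solution: V_1 = 2.453 V
Part 2:
  I_R1 = (V_0 - V_1)/R1 = (9 - 2.453)/3900 = 0.001679 A
  Magnitude: I_R1 = 0.001679 A
Part 3:
  I_R2 = (V_1 - V_2)/R2 = (2.453 - 0)/1500 = 0.001636 A
  P_R2 = I_R2² × R2 = (0.001636)² × 1500 = 0.004013 W

Final answers:
1. V_1 = 2.453 V
2. I_R1 = 0.001679 A
3. P_R2 = 0.004013 W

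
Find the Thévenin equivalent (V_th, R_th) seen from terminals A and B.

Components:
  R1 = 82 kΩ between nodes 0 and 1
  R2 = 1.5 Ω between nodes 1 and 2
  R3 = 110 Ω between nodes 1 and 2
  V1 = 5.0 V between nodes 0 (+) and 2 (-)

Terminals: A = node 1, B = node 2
Step 1 — V_th is the open-circuit voltage V_A - V_B (nothing connected across the terminals).
Nodal analysis, taking node 2 as the 0 V reference.
Source V1 fixes V_0 = 5 V.
KCL at each unknown node (sum of currents leaving = 0; resistances in Ω):
  Node 1: (V_1 - 5)/82000 + (V_1 - 0)/1.5 + (V_1 - 0)/110 = 0
Collecting terms: 0.6758 × V_1 = 0.00006098  =>  V_1 = 0.00009023 V
V_th = V_1 - V_2 = 0.00009023 - 0 = 0.00009023 V
Step 2 — R_th: zero the source — replace V1 by a short circuit (node 2 merges into node 0) — and find the resistance seen between A (node 1) and B (node 0).
Reduce the network between node 1 (A) and node 0 (B) by series/parallel combination:
  Rp1 = R1 ‖ R2 ‖ R3 (parallel, all between nodes 0 and 1) = 1/(1/82000 + 1/1.5 + 1/110) = 1.48 Ω
R_th = 1.48 Ω

Final answer: V_th = 9.023e-05 V, R_th = 1.48 Ω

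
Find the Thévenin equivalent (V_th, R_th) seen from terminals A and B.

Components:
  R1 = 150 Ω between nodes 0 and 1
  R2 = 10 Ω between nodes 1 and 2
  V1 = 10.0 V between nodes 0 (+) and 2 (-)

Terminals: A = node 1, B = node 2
Step 1 — V_th is the open-circuit voltage V_A - V_B (nothing connected across the terminals).
Nodal analysis, taking node 2 as the 0 V reference.
Source V1 fixes V_0 = 10 V.
KCL at each unknown node (sum of currents leaving = 0; resistances in Ω):
  Node 1: (V_1 - 10)/150 + (V_1 - 0)/10 = 0
Collecting terms: 0.1067 × V_1 = 0.06667  =>  V_1 = 0.625 V
V_th = V_1 - V_2 = 0.625 - 0 = 0.625 V
Step 2 — R_th: zero the source — replace V1 by a short circuit (node 2 merges into node 0) — and find the resistance seen between A (node 1) and B (node 0).
Reduce the network between node 1 (A) and node 0 (B) by series/parallel combination:
  Rp1 = R1 ‖ R2 (parallel, both between nodes 0 and 1) = 1/(1/150 + 1/10) = 9.375 Ω
R_th = 9.375 Ω

Final answer: V_th = 0.625 V, R_th = 9.375 Ω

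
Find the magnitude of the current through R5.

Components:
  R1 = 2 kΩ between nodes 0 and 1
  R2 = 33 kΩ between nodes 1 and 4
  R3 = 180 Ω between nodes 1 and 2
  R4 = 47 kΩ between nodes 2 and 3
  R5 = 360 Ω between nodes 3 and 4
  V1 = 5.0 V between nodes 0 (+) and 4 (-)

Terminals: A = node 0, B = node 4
Nodal analysis, taking node 4 as the 0 V reference.
Source V1 fixes V_0 = 5 V.
KCL at each unknown node (sum of currents leaving = 0; resistances in Ω):
  Node 1: (V_1 - 5)/2000 + (V_1 - 0)/33000 + (V_1 - V_2)/180 = 0
  Node 2: (V_2 - V_1)/180 + (V_2 - V_3)/47000 = 0
  Node 3: (V_3 - V_2)/47000 + (V_3 - 0)/360 = 0
Collecting terms (coefficients in siemens):
  0.006086·V_1 - 0.005556·V_2 = 0.0025
  0.005577·V_2 - 0.005556·V_1 - 0.00002128·V_3 = 0
  0.002799·V_3 - 0.00002128·V_2 = 0
Solving these 3 simultaneous equations (Gaussian elimination) gives:
  V_1 = 4.534 V, V_2 = 4.517 V, V_3 = 0.03434 V
I_R5 = (V_3 - V_4)/R5 = (0.03434 - 0)/360 = 0.00009538 A
|I_R5| = 0.00009538 A

Final answer: |I_R5| = 9.538e-05 A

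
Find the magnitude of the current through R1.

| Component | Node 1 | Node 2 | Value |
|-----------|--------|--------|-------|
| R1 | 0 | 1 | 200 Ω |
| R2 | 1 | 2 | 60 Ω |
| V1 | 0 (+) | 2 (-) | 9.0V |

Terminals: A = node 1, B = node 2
Nodal analysis, taking node 2 as the 0 V reference.
Source V1 fixes V_0 = 9 V.
KCL at each unknown node (sum of currents leaving = 0; resistances in Ω):
  Node 1: (V_1 - 9)/200 + (V_1 - 0)/60 = 0
Collecting terms: 0.02167 × V_1 = 0.045  =>  V_1 = 2.077 V
I_R1 = (V_0 - V_1)/R1 = (9 - 2.077)/200 = 0.03462 A
|I_R1| = 0.03462 A

Final answer: |I_R1| = 0.03462 A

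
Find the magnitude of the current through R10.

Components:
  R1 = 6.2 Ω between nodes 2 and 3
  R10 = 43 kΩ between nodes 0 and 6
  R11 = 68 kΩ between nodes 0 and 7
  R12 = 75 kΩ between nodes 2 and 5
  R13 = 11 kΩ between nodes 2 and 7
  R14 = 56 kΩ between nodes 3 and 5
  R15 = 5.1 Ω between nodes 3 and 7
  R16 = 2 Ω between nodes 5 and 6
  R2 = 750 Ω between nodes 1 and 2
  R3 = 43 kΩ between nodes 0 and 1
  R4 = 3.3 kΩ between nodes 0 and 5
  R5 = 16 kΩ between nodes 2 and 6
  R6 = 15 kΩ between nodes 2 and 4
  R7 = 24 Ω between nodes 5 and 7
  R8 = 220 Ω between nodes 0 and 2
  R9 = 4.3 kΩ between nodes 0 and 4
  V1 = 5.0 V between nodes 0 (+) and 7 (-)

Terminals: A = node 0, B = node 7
Nodal analysis, taking node 7 as the 0 V reference.
Source V1 fixes V_0 = 5 V.
KCL at each unknown node (sum of currents leaving = 0; resistances in Ω):
  Node 1: (V_1 - V_2)/750 + (V_1 - 5)/43000 = 0
  Node 2: (V_2 - V_3)/6.2 + (V_2 - V_1)/750 + (V_2 - V_6)/16000 + (V_2 - V_4)/15000 + (V_2 - 5)/220 + (V_2 - V_5)/75000 + (V_2 - 0)/11000 = 0
  Node 3: (V_3 - V_2)/6.2 + (V_3 - V_5)/56000 + (V_3 - 0)/5.1 = 0
  Node 4: (V_4 - V_2)/15000 + (V_4 - 5)/4300 = 0
  Node 5: (V_5 - 5)/3300 + (V_5 - 0)/24 + (V_5 - V_2)/75000 + (V_5 - V_3)/56000 + (V_5 - V_6)/2 = 0
  Node 6: (V_6 - V_2)/16000 + (V_6 - 5)/43000 + (V_6 - V_5)/2 = 0
Collecting terms (coefficients in siemens):
  0.001357·V_1 - 0.001333·V_2 = 0.0001163
  0.1674·V_2 - 0.001333·V_1 - 0.1613·V_3 - 0.00006667·V_4 - 0.00001333·V_5 - 0.0000625·V_6 = 0.02273
  0.3574·V_3 - 0.1613·V_2 - 0.00001786·V_5 = 0
  0.0002992·V_4 - 0.00006667·V_2 = 0.001163
  0.542·V_5 - 0.00001333·V_2 - 0.00001786·V_3 - 0.5·V_6 = 0.001515
  0.5001·V_6 - 0.0000625·V_2 - 0.5·V_5 = 0.0001163
Solving these 6 simultaneous equations (Gaussian elimination) gives:
  V_1 = 0.3291 V, V_2 = 0.2477 V, V_3 = 0.1118 V, V_4 = 3.941 V
  V_5 = 0.03926 V, V_6 = 0.03951 V
I_R10 = (V_0 - V_6)/R10 = (5 - 0.03951)/43000 = 0.0001154 A
|I_R10| = 0.0001154 A

Final answer: |I_R10| = 0.0001154 A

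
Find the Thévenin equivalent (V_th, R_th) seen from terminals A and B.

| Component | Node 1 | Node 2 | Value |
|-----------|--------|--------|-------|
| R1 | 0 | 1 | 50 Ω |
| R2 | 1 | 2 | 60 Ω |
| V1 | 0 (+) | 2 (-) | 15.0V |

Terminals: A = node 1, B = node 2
Step 1 — V_th is the open-circuit voltage V_A - V_B (nothing connected across the terminals).
Nodal analysis, taking node 2 as the 0 V reference.
Source V1 fixes V_0 = 15 V.
KCL at each unknown node (sum of currents leaving = 0; resistances in Ω):
  Node 1: (V_1 - 15)/50 + (V_1 - 0)/60 = 0
Collecting terms: 0.03667 × V_1 = 0.3  =>  V_1 = 8.182 V
V_th = V_1 - V_2 = 8.182 - 0 = 8.182 V
Step 2 — R_th: zero the source — replace V1 by a short circuit (node 2 merges into node 0) — and find the resistance seen between A (node 1) and B (node 0).
Reduce the network between node 1 (A) and node 0 (B) by series/parallel combination:
  Rp1 = R1 ‖ R2 (parallel, both between nodes 0 and 1) = 1/(1/50 + 1/60) = 27.27 Ω
R_th = 27.27 Ω

Final answer: V_th = 8.182 V, R_th = 27.27 Ω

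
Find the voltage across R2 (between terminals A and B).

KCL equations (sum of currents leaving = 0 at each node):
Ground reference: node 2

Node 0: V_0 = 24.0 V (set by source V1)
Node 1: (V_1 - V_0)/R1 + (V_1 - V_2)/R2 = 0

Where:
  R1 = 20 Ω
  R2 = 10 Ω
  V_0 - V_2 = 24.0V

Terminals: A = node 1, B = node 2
R1 and R2 are in series across V1 (node 0 → node 1 → node 2), and the output A–B is taken across R2, so this is a voltage divider.
Series current: I = V1/(R1 + R2) = 24/(20 + 10) = 24/30 = 0.8 A
V_R2 = I × R2 = V1 × R2/(R1 + R2) = 24 × 10/30 = 8 V

Final answer: 8 V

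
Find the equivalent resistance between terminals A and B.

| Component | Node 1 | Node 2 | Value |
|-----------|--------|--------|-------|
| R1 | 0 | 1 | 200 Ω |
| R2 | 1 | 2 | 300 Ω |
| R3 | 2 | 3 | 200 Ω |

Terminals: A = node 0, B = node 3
Reduce the network between node 0 (A) and node 3 (B) by series/parallel combination:
  Rs1 = R1 + R2 (series, joined only at node 1) = 200 + 300 = 500 Ω
  Rs2 = R3 + Rs1 (series, joined only at node 2) = 200 + 500 = 700 Ω
R_eq = 700 Ω

Final answer: 700 Ω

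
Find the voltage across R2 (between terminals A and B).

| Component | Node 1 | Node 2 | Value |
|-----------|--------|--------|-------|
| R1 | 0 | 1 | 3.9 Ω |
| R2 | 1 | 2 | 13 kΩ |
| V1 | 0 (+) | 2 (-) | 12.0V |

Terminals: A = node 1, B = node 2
R1 and R2 are in series across V1 (node 0 → node 1 → node 2), and the output A–B is taken across R2, so this is a voltage divider.
Series current: I = V1/(R1 + R2) = 12/(3.9 + 13000) = 12/13000 = 0.0009228 A
V_R2 = I × R2 = V1 × R2/(R1 + R2) = 12 × 13000/13000 = 12 V

Final answer: 12 V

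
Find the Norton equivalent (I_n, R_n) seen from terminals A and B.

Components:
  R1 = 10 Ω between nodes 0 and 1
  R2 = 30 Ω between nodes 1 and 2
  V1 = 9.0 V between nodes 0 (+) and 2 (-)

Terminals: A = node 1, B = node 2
Find the Thévenin equivalent first; then I_n = V_th/R_th and R_n = R_th.
Step 1 — V_th is the open-circuit voltage V_A - V_B (nothing connected across the terminals).
Nodal analysis, taking node 2 as the 0 V reference.
Source V1 fixes V_0 = 9 V.
KCL at each unknown node (sum of currents leaving = 0; resistances in Ω):
  Node 1: (V_1 - 9)/10 + (V_1 - 0)/30 = 0
Collecting terms: 0.1333 × V_1 = 0.9  =>  V_1 = 6.75 V
V_th = V_1 - V_2 = 6.75 - 0 = 6.75 V
Step 2 — R_th: zero the source — replace V1 by a short circuit (node 2 merges into node 0) — and find the resistance seen between A (node 1) and B (node 0).
Reduce the network between node 1 (A) and node 0 (B) by series/parallel combination:
  Rp1 = R1 ‖ R2 (parallel, both between nodes 0 and 1) = 1/(1/10 + 1/30) = 7.5 Ω
R_th = 7.5 Ω
I_n = V_th/R_th = 6.75/7.5 = 0.9 A, and R_n = R_th = 7.5 Ω

Final answer: I_n = 0.9 A, R_n = 7.5 Ω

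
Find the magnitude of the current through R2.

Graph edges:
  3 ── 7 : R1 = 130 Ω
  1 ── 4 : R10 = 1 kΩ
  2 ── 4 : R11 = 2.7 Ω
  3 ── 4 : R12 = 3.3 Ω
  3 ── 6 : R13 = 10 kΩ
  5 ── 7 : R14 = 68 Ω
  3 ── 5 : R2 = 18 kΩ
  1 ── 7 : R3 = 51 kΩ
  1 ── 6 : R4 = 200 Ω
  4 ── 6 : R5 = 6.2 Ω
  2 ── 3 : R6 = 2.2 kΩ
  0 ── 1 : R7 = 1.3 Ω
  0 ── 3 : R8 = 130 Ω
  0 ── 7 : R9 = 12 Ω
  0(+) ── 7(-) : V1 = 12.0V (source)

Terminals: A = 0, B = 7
Nodal analysis, taking node 7 as the 0 V reference.
Source V1 fixes V_0 = 12 V.
KCL at each unknown node (sum of currents leaving = 0; resistances in Ω):
  Node 1: (V_1 - 0)/51000 + (V_1 - V_6)/200 + (V_1 - 12)/1.3 + (V_1 - V_4)/1000 = 0
  Node 2: (V_2 - V_3)/2200 + (V_2 - V_4)/2.7 = 0
  Node 3: (V_3 - 0)/130 + (V_3 - V_5)/18000 + (V_3 - V_2)/2200 + (V_3 - 12)/130 + (V_3 - V_4)/3.3 + (V_3 - V_6)/10000 = 0
  Node 4: (V_4 - V_6)/6.2 + (V_4 - V_1)/1000 + (V_4 - V_2)/2.7 + (V_4 - V_3)/3.3 = 0
  Node 5: (V_5 - V_3)/18000 + (V_5 - 0)/68 = 0
  Node 6: (V_6 - V_1)/200 + (V_6 - V_4)/6.2 + (V_6 - V_3)/10000 = 0
Collecting terms (coefficients in siemens):
  0.7753·V_1 - 0.001·V_4 - 0.005·V_6 = 9.231
  0.3708·V_2 - 0.0004545·V_3 - 0.3704·V_4 = 0
  0.319·V_3 - 0.0004545·V_2 - 0.303·V_4 - 0.00005556·V_5 - 0.0001·V_6 = 0.09231
  0.8357·V_4 - 0.001·V_1 - 0.3704·V_2 - 0.303·V_3 - 0.1613·V_6 = 0
  0.01476·V_5 - 0.00005556·V_3 = 0
  0.1664·V_6 - 0.005·V_1 - 0.0001·V_3 - 0.1613·V_4 = 0
Solving these 6 simultaneous equations (Gaussian elimination) gives:
  V_1 = 11.97 V, V_2 = 7.684 V, V_3 = 7.601 V, V_4 = 7.684 V
  V_5 = 0.02861 V, V_6 = 7.812 V
I_R2 = (V_3 - V_5)/R2 = (7.601 - 0.02861)/18000 = 0.0004207 A
|I_R2| = 0.0004207 A

Final answer: |I_R2| = 0.0004207 A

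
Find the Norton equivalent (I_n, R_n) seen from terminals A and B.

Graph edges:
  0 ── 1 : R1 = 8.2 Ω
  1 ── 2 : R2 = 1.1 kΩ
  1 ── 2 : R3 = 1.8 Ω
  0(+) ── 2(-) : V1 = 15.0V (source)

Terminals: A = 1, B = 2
Find the Thévenin equivalent first; then I_n = V_th/R_th and R_n = R_th.
Step 1 — V_th is the open-circuit voltage V_A - V_B (nothing connected across the terminals).
Nodal analysis, taking node 2 as the 0 V reference.
Source V1 fixes V_0 = 15 V.
KCL at each unknown node (sum of currents leaving = 0; resistances in Ω):
  Node 1: (V_1 - 15)/8.2 + (V_1 - 0)/1100 + (V_1 - 0)/1.8 = 0
Collecting terms: 0.6784 × V_1 = 1.829  =>  V_1 = 2.696 V
V_th = V_1 - V_2 = 2.696 - 0 = 2.696 V
Step 2 — R_th: zero the source — replace V1 by a short circuit (node 2 merges into node 0) — and find the resistance seen between A (node 1) and B (node 0).
Reduce the network between node 1 (A) and node 0 (B) by series/parallel combination:
  Rp1 = R1 ‖ R2 ‖ R3 (parallel, all between nodes 0 and 1) = 1/(1/8.2 + 1/1100 + 1/1.8) = 1.474 Ω
R_th = 1.474 Ω
I_n = V_th/R_th = 2.696/1.474 = 1.829 A, and R_n = R_th = 1.474 Ω

Final answer: I_n = 1.829 A, R_n = 1.474 Ω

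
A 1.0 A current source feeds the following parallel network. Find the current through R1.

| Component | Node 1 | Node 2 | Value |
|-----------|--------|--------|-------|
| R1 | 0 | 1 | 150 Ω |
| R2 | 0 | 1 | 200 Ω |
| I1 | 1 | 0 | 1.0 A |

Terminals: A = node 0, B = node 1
All resistors sit directly between nodes 0 and 1, so they are in parallel and share one voltage V; the full source current 1 A splits among them.
1/R_par = 1/150 + 1/200 = 0.01167 S  =>  R_par = 85.71 Ω
V = I × R_par = 1 × 85.71 = 85.71 V
I_R1 = V/R1 = 85.71/150 = 0.5714 A

Final answer: 0.5714 A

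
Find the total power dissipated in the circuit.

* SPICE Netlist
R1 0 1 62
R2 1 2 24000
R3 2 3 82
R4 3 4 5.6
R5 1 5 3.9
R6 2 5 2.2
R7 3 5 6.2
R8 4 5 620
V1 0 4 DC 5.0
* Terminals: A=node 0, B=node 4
Nodal analysis, taking node 4 as the 0 V reference.
Source V1 fixes V_0 = 5 V.
KCL at each unknown node (sum of currents leaving = 0; resistances in Ω):
  Node 1: (V_1 - 5)/62 + (V_1 - V_2)/24000 + (V_1 - V_5)/3.9 = 0
  Node 2: (V_2 - V_1)/24000 + (V_2 - V_3)/82 + (V_2 - V_5)/2.2 = 0
  Node 3: (V_3 - V_2)/82 + (V_3 - 0)/5.6 + (V_3 - V_5)/6.2 = 0
  Node 5: (V_5 - V_1)/3.9 + (V_5 - V_2)/2.2 + (V_5 - V_3)/6.2 + (V_5 - 0)/620 = 0
Collecting terms (coefficients in siemens):
  0.2726·V_1 - 0.00004167·V_2 - 0.2564·V_5 = 0.08065
  0.4668·V_2 - 0.00004167·V_1 - 0.0122·V_3 - 0.4545·V_5 = 0
  0.3521·V_3 - 0.0122·V_2 - 0.1613·V_5 = 0
  0.8739·V_5 - 0.2564·V_1 - 0.4545·V_2 - 0.1613·V_3 = 0
Solving these 4 simultaneous equations (Gaussian elimination) gives:
  V_1 = 0.9776 V, V_2 = 0.7151 V, V_3 = 0.3568 V, V_5 = 0.7247 V
Power in each resistor, P = (ΔV)²/R:
  P_R1 = (5 - 0.9776)²/62 = 0.261 W
  P_R2 = (0.9776 - 0.7151)²/24000 = 0.000002873 W
  P_R3 = (0.7151 - 0.3568)²/82 = 0.001566 W
  P_R4 = (0.3568 - 0)²/5.6 = 0.02273 W
  P_R5 = (0.9776 - 0.7247)²/3.9 = 0.01641 W
  P_R6 = (0.7151 - 0.7247)²/2.2 = 0.0000418 W
  P_R7 = (0.3568 - 0.7247)²/6.2 = 0.02183 W
  P_R8 = (0 - 0.7247)²/620 = 0.000847 W
P_total = P_R1 + P_R2 + P_R3 + P_R4 + P_R5 + P_R6 + P_R7 + P_R8 = 0.3244 W

Final answer: 0.3244 W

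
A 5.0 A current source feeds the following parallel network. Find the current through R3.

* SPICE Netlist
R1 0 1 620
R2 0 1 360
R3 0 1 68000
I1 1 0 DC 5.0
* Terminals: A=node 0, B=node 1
All resistors sit directly between nodes 0 and 1, so they are in parallel and share one voltage V; the full source current 5 A splits among them.
1/R_par = 1/620 + 1/360 + 1/68000 = 0.004405 S  =>  R_par = 227 Ω
V = I × R_par = 5 × 227 = 1135 V
I_R3 = V/R3 = 1135/68000 = 0.01669 A

Final answer: 0.01669 A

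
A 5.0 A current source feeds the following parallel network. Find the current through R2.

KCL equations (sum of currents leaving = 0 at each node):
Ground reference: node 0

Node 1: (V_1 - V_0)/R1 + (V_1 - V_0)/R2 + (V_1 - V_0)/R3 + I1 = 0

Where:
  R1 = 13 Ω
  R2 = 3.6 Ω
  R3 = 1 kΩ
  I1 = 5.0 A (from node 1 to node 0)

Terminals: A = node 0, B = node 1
All resistors sit directly between nodes 0 and 1, so they are in parallel and share one voltage V; the full source current 5 A splits among them.
1/R_par = 1/13 + 1/3.6 + 1/1000 = 0.3557 S  =>  R_par = 2.811 Ω
V = I × R_par = 5 × 2.811 = 14.06 V
I_R2 = V/R2 = 14.06/3.6 = 3.905 A

Final answer: 3.905 A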